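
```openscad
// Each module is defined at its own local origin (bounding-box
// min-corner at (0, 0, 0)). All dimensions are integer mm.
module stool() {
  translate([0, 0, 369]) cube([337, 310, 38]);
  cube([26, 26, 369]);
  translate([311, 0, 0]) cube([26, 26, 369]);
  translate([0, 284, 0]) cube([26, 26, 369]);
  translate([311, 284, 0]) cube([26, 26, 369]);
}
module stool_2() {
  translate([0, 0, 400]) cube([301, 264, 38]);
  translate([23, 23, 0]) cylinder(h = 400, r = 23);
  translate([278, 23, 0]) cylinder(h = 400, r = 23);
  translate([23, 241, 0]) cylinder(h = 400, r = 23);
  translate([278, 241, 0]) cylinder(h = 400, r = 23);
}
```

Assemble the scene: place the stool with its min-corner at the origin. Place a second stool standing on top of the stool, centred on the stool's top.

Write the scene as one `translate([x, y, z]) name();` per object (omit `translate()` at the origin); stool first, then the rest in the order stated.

stool();
translate([18, 23, 407]) stool_2();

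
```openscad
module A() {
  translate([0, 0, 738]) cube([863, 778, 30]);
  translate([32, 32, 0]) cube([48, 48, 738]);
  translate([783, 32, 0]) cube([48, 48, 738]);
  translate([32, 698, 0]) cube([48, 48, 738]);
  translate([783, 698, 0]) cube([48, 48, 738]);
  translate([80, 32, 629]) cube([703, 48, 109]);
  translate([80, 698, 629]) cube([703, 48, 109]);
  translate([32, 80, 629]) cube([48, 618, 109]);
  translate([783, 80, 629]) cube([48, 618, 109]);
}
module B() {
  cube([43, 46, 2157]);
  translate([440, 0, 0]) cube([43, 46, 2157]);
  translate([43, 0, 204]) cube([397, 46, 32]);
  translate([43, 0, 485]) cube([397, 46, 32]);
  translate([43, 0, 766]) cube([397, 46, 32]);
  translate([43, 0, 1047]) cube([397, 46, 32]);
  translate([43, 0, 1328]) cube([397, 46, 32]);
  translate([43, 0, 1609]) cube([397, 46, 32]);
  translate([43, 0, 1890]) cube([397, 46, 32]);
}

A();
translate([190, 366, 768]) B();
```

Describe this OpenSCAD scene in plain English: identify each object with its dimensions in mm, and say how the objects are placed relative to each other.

A is a table with a 863×778 mm rectangular top, 30 mm thick, top surface at z = 768 mm, supported by four 48×48 mm square legs, each inset 32 mm from the nearest pair of top edges, running from the floor. Four apron rails, 48 mm thick and 109 mm tall, run between adjacent legs with their top edges flush with the underside of the top and their outer faces flush with the legs' outer faces.

B is a straight ladder. Two 43×46 mm vertical rails, 2157 mm tall, stand 483 mm apart (outside-to-outside) with their front faces coplanar on the −y side. 7 rungs, each 46 mm deep and 32 mm tall, span between the inner faces of the rails, front faces flush with the rails. The lowest rung's underside is at z = 204 mm and rungs are spaced 281 mm apart (underside to underside).

The ladder is on top of the table, centred.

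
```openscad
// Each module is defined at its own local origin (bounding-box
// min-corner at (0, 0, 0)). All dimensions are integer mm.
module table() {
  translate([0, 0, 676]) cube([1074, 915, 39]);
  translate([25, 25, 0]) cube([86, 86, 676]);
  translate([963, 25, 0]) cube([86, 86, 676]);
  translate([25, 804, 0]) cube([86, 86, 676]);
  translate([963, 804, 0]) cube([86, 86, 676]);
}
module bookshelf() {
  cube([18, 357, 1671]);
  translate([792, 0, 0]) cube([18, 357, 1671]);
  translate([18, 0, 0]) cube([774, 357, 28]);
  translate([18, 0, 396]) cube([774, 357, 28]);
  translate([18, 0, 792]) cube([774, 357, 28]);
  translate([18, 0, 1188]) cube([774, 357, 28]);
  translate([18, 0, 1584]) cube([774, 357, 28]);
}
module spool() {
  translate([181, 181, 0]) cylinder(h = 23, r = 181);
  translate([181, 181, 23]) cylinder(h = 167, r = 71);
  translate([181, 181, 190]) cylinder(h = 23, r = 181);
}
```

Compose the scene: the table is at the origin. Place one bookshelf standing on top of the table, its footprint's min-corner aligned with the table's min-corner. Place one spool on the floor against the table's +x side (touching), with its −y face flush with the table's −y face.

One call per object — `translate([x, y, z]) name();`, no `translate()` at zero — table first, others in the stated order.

table();
translate([0, 0, 715]) bookshelf();
translate([1074, 0, 0]) spool();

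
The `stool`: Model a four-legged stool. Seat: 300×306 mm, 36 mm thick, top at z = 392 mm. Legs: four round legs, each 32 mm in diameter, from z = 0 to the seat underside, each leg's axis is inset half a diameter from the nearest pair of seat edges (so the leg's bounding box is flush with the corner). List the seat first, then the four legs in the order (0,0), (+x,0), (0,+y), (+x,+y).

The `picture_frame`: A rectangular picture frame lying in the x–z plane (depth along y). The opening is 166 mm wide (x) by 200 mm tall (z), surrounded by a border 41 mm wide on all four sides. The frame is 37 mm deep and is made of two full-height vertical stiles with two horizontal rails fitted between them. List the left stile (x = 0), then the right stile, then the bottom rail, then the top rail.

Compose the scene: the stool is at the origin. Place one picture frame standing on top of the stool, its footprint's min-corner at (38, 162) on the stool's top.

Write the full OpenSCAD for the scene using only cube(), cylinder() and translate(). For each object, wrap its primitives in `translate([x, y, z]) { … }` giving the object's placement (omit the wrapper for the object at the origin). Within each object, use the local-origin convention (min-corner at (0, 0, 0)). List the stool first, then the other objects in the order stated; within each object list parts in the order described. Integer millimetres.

translate([0, 0, 356]) cube([300, 306, 36]);
translate([16, 16, 0]) cylinder(h = 356, r = 16);
translate([284, 16, 0]) cylinder(h = 356, r = 16);
translate([16, 290, 0]) cylinder(h = 356, r = 16);
translate([284, 290, 0]) cylinder(h = 356, r = 16);
translate([38, 162, 392]) {
  cube([41, 37, 282]);
  translate([207, 0, 0]) cube([41, 37, 282]);
  translate([41, 0, 0]) cube([166, 37, 41]);
  translate([41, 0, 241]) cube([166, 37, 41]);
}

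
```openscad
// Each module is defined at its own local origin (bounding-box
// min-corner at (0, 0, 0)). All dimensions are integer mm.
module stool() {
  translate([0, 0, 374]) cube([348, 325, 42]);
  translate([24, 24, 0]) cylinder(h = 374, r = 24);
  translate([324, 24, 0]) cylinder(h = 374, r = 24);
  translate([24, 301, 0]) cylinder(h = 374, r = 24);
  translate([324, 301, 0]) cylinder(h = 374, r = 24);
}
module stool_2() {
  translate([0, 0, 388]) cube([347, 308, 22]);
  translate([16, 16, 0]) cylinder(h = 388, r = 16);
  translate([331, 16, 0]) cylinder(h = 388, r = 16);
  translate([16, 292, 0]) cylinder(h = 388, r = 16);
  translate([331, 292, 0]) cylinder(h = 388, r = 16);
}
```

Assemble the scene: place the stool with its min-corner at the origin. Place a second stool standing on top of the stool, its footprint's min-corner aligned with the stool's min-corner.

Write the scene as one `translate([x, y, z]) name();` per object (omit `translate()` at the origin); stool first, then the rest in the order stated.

stool();
translate([0, 0, 416]) stool_2();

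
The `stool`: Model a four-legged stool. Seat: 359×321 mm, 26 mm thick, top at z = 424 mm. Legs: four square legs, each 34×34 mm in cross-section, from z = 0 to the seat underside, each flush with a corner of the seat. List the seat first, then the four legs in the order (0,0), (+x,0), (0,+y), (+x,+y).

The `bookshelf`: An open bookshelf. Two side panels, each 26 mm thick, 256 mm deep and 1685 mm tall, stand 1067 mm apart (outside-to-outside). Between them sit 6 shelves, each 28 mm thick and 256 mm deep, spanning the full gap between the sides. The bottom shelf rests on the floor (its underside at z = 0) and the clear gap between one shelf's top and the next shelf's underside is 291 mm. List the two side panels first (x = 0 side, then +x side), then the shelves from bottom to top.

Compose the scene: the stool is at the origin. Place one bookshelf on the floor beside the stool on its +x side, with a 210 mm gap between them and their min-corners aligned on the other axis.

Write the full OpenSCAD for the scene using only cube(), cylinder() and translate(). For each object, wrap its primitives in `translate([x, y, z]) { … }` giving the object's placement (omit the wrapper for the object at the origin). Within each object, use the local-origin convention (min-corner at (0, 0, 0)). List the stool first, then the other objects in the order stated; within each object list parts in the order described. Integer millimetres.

translate([0, 0, 398]) cube([359, 321, 26]);
cube([34, 34, 398]);
translate([325, 0, 0]) cube([34, 34, 398]);
translate([0, 287, 0]) cube([34, 34, 398]);
translate([325, 287, 0]) cube([34, 34, 398]);
translate([569, 0, 0]) {
  cube([26, 256, 1685]);
  translate([1041, 0, 0]) cube([26, 256, 1685]);
  translate([26, 0, 0]) cube([1015, 256, 28]);
  translate([26, 0, 319]) cube([1015, 256, 28]);
  translate([26, 0, 638]) cube([1015, 256, 28]);
  translate([26, 0, 957]) cube([1015, 256, 28]);
  translate([26, 0, 1276]) cube([1015, 256, 28]);
  translate([26, 0, 1595]) cube([1015, 256, 28]);
}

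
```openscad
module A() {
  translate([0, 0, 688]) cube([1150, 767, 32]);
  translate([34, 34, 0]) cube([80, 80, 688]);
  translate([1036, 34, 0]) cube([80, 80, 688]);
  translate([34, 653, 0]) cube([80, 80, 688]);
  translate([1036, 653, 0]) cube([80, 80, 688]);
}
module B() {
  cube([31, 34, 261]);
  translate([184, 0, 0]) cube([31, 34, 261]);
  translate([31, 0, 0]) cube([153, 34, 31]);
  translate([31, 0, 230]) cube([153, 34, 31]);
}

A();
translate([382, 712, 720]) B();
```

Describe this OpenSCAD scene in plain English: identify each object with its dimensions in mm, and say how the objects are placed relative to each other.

A is a rectangular dining table. The top is 1150×767×32 mm with its upper surface at z = 720 mm. It stands on four 80×80 mm square legs, each inset 34 mm from the nearest pair of top edges, running from the floor to the underside of the top.

B is a picture frame with a 153×199 mm rectangular opening (x by z) and a uniform 31 mm border on every side. Frame depth is 34 mm along y. It is built from two vertical stiles running the full outside height and two horizontal rails spanning the gap between the stiles.

The picture frame is on top of the table.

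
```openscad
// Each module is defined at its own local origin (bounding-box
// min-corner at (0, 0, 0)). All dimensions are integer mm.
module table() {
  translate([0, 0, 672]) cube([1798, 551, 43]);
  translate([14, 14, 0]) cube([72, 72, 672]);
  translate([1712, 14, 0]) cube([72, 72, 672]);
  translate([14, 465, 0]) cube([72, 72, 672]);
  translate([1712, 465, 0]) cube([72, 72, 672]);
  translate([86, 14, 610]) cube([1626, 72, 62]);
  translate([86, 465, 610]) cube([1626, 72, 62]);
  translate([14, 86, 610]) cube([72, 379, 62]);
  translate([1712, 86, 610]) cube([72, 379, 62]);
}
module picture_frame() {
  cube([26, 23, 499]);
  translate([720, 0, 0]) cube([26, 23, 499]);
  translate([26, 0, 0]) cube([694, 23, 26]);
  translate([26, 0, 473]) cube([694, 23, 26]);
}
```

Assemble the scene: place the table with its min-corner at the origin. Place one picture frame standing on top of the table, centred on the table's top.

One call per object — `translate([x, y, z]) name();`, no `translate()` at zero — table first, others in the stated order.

table();
translate([526, 264, 715]) picture_frame();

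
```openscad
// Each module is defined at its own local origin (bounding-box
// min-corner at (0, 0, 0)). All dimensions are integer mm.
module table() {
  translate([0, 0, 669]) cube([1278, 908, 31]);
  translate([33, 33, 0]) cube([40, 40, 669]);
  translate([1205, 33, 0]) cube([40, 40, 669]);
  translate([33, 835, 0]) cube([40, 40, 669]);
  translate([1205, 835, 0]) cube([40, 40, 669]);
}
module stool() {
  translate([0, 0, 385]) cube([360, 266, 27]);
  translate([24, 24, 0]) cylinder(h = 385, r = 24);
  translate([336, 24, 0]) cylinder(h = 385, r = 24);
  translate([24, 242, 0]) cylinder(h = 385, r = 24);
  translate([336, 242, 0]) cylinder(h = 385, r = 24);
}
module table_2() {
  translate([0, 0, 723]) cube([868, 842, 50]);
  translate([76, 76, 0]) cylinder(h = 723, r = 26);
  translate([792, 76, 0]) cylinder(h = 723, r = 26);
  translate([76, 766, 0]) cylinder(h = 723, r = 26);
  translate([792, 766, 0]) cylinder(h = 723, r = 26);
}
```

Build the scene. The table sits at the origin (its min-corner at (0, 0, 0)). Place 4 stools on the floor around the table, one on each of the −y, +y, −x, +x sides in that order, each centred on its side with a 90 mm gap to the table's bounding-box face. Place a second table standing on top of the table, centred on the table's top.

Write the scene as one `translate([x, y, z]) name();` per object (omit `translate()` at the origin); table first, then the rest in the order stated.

table();
translate([459, -356, 0]) stool();
translate([459, 998, 0]) stool();
translate([-450, 321, 0]) stool();
translate([1368, 321, 0]) stool();
translate([205, 33, 700]) table_2();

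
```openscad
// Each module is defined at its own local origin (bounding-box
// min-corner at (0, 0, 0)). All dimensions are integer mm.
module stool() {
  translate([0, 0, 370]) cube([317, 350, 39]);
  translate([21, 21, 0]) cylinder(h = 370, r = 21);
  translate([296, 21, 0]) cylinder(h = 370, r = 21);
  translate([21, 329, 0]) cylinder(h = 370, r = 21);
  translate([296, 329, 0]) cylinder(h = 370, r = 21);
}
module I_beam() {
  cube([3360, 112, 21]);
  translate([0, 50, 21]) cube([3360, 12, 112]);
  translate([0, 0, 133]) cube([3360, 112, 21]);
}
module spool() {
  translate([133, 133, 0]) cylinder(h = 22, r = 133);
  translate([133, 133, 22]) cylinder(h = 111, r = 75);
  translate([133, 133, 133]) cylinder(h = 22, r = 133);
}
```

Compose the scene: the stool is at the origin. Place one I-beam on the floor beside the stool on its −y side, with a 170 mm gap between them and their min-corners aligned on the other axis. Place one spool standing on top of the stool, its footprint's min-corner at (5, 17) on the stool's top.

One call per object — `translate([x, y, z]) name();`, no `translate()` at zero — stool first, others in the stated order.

stool();
translate([0, -282, 0]) I_beam();
translate([5, 17, 409]) spool();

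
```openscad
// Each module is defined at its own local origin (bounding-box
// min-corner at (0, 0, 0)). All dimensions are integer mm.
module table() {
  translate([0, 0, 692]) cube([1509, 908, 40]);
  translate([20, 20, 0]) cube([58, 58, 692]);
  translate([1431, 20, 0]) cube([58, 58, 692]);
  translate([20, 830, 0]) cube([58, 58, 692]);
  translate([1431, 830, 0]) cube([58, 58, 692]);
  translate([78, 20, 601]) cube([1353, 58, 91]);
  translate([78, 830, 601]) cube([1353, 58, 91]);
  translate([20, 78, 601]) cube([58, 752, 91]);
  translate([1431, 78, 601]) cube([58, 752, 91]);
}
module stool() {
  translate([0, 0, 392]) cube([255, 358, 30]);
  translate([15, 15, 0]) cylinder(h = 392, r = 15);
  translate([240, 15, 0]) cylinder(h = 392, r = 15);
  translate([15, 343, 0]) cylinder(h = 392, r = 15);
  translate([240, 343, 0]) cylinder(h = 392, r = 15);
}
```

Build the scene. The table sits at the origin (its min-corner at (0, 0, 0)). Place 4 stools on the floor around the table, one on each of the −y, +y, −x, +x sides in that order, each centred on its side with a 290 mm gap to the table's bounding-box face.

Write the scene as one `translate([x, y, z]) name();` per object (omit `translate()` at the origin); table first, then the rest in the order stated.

table();
translate([627, -648, 0]) stool();
translate([627, 1198, 0]) stool();
translate([-545, 275, 0]) stool();
translate([1799, 275, 0]) stool();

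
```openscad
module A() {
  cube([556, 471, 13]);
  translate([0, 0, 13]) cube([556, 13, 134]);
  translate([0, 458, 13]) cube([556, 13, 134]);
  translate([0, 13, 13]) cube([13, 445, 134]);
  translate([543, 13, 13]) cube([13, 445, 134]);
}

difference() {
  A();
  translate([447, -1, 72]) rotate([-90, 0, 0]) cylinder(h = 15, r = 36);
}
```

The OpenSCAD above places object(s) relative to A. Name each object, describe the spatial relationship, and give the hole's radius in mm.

A is an open box. The open box has a circular hole through its front wall. The hole's radius is 36 mm.

The subtracted cylinder has r = 36 mm.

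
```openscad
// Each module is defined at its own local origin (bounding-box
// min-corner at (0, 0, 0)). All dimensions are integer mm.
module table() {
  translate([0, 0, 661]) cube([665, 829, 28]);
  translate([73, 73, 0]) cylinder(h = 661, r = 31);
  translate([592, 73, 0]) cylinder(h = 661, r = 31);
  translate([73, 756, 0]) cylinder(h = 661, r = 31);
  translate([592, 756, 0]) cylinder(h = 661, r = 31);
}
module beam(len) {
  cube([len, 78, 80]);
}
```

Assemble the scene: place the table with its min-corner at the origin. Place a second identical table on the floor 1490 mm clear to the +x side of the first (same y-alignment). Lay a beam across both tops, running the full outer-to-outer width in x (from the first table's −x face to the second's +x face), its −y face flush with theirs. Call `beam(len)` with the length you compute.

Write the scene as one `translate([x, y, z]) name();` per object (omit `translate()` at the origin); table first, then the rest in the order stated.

table();
translate([2155, 0, 0]) table();
translate([0, 0, 689]) beam(2820);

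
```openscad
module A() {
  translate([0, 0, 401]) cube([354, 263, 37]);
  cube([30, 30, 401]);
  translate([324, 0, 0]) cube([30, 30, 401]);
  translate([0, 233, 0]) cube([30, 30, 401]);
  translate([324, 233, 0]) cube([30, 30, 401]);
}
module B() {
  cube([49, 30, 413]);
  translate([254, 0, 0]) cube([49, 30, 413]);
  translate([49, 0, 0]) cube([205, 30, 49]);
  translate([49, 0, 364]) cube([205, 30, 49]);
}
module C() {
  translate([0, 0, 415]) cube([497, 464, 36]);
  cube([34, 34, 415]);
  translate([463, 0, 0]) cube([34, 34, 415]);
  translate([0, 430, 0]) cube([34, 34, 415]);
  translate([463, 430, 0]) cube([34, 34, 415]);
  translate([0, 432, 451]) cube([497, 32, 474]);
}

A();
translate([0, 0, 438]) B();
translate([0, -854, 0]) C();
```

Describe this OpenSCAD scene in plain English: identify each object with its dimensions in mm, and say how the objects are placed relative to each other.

A is a simple wooden stool: a rectangular seat 354 mm (x) by 263 mm (y), 37 mm thick, top face at z = 438 mm, on four square legs, each 30×30 mm in cross-section. The legs rest on z = 0, each flush with a corner of the seat.

B is a rectangular picture frame lying in the x–z plane (depth along y). The opening is 205 mm wide (x) by 315 mm tall (z), surrounded by a border 49 mm wide on all four sides. The frame is 30 mm deep and is made of two full-height vertical stiles with two horizontal rails fitted between them.

C is a chair. The seat is a 497×464×36 mm slab with its top at z = 451 mm, on four 34×34 mm corner legs (flush with the seat edges, standing on z = 0). A flat backrest 32 mm thick, 474 mm tall, spans the full seat width and rises from the seat top along its +y edge, rear face flush with the rear of the seat.

The picture frame is on top of the stool. The chair is on the floor beside the stool on its −y side.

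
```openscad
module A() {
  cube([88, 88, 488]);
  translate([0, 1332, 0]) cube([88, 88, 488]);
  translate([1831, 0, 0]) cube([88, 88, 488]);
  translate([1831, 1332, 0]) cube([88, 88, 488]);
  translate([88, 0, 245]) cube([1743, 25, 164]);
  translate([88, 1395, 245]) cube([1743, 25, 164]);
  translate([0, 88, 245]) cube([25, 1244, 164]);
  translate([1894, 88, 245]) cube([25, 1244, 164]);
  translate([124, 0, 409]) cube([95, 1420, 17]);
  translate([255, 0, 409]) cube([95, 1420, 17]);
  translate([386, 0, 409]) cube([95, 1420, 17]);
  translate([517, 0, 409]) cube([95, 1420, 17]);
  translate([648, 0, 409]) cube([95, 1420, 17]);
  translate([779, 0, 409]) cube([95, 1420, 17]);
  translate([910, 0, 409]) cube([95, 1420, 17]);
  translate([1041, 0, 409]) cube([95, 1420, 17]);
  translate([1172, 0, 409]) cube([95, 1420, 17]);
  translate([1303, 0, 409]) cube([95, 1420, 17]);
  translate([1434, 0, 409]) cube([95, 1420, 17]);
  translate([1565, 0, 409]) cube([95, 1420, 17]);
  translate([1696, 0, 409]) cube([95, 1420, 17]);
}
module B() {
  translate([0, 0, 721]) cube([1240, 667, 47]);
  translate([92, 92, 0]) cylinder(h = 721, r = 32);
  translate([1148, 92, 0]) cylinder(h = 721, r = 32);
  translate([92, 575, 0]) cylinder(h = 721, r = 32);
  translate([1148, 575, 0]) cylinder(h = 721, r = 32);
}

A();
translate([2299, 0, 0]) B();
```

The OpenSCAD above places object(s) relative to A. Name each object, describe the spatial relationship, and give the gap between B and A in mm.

A is a bed frame. B is a table. The table is on the floor beside the bed frame on its +x side. The gap between the table and the bed frame is 380 mm.

The table's nearest face is 380 mm from the bed frame's +x face.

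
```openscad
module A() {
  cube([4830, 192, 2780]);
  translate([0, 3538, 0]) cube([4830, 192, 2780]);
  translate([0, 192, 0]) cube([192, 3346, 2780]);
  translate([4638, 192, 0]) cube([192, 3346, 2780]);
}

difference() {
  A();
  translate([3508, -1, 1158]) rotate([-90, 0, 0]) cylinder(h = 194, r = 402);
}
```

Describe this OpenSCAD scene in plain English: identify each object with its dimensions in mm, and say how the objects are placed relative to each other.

A is a box-shaped house frame (walls only): outside footprint 4830×3730 mm, wall height 2780 mm, wall thickness 192 mm. The two y-facing walls run the full x-width; the two x-facing walls fit between the inner faces of the y-facing walls.

The house frame has a circular hole of radius 402 mm through its front wall, centred at (x = 3508, z = 1158).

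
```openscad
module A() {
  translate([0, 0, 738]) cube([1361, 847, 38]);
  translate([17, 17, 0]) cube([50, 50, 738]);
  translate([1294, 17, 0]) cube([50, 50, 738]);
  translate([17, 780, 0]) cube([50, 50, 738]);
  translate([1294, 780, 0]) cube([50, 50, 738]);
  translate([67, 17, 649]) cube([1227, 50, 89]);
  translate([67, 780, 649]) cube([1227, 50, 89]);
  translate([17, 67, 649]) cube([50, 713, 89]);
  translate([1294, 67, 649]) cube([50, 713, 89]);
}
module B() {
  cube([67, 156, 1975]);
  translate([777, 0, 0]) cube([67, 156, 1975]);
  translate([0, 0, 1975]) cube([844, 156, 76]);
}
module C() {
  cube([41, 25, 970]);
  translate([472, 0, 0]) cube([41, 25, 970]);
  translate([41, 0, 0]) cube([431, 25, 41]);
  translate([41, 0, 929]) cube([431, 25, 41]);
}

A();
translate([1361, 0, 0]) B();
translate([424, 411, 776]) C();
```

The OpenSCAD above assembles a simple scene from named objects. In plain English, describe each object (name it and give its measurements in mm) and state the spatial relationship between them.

A is a table: top 1361 mm (x) × 847 mm (y), 38 mm thick, upper face at z = 776 mm, on four 50×50 mm square legs, each inset 17 mm from the nearest pair of top edges, running from z = 0 to the bottom of the top. Four apron rails, 50 mm thick and 89 mm tall, run between adjacent legs with their top edges flush with the underside of the top and their outer faces flush with the legs' outer faces.

B is a rectangular door frame: two vertical jambs of 67×156 mm section, 1975 mm tall, with a clear opening 710 mm wide between their inner faces. A header 76 mm tall and 156 mm deep lies on top of the jambs and spans the full outside width.

C is a picture frame with a 431×888 mm rectangular opening (x by z) and a uniform 41 mm border on every side. Frame depth is 25 mm along y. It is built from two vertical stiles running the full outside height and two horizontal rails spanning the gap between the stiles.

The door frame is against the table's +x side, with their −y faces flush. The picture frame is on top of the table, centred.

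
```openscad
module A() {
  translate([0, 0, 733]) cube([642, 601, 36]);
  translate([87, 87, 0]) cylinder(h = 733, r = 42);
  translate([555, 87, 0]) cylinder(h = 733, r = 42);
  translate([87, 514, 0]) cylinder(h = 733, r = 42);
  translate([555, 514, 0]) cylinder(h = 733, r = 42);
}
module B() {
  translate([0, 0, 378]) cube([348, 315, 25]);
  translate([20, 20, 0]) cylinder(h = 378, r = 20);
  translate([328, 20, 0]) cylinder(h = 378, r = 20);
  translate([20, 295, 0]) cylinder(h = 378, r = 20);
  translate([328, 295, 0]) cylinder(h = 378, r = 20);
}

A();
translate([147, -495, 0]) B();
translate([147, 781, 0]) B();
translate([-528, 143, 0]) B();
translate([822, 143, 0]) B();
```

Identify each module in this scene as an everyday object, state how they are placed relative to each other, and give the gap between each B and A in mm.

Each stool's nearest face is 180 mm from the table's bounding box.

A is a table. B is a stool. Four stools sit around the table at the −y, +y, −x, +x sides. The gap between each stool and the table is 180 mm.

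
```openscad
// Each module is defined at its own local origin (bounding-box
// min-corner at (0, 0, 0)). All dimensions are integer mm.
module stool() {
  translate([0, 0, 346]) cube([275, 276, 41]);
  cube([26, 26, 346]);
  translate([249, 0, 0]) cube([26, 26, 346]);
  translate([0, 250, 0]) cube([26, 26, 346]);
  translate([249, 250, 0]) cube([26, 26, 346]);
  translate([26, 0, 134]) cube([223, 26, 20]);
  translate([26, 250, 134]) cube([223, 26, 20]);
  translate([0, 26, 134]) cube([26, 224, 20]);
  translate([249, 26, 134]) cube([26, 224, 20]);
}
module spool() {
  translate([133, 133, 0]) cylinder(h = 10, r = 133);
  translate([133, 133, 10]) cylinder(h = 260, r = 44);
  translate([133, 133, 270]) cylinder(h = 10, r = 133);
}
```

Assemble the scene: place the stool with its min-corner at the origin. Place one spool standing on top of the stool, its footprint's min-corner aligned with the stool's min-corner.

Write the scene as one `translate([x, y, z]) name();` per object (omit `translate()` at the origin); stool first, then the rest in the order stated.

stool();
translate([0, 0, 387]) spool();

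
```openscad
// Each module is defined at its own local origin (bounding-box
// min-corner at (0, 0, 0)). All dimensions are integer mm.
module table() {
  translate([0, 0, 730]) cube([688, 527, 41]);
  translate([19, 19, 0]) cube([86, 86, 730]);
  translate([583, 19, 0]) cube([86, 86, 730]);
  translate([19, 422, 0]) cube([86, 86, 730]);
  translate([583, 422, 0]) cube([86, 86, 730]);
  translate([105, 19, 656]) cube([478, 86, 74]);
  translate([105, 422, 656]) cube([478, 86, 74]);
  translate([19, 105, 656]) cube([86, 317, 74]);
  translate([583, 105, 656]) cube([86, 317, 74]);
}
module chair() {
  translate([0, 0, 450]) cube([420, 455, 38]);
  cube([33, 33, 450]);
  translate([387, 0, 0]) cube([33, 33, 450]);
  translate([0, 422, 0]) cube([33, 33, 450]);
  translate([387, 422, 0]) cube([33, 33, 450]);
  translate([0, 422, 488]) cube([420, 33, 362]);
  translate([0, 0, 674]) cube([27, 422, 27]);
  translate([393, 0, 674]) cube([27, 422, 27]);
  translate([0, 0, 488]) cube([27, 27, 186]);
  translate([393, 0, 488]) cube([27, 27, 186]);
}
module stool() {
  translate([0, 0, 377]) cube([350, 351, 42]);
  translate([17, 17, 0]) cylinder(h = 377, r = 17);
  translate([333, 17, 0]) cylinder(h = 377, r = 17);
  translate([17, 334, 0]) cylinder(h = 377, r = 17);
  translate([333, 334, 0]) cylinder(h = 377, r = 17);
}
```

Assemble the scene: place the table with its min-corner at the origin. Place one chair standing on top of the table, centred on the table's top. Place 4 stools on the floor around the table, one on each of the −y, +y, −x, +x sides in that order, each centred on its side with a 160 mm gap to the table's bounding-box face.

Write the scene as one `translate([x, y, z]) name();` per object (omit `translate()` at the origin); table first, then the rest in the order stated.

table();
translate([134, 36, 771]) chair();
translate([169, -511, 0]) stool();
translate([169, 687, 0]) stool();
translate([-510, 88, 0]) stool();
translate([848, 88, 0]) stool();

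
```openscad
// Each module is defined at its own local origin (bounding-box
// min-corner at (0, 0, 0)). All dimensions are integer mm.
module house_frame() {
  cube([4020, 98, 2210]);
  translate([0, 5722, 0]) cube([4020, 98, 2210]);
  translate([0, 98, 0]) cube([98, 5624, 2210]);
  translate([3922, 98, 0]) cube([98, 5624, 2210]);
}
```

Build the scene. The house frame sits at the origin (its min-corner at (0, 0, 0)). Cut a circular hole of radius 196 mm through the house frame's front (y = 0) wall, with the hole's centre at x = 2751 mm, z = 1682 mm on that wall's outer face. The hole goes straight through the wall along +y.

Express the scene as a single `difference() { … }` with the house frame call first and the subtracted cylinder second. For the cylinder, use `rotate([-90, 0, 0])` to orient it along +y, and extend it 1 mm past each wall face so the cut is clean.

difference() {
  house_frame();
  translate([2751, -1, 1682]) rotate([-90, 0, 0]) cylinder(h = 100, r = 196);
}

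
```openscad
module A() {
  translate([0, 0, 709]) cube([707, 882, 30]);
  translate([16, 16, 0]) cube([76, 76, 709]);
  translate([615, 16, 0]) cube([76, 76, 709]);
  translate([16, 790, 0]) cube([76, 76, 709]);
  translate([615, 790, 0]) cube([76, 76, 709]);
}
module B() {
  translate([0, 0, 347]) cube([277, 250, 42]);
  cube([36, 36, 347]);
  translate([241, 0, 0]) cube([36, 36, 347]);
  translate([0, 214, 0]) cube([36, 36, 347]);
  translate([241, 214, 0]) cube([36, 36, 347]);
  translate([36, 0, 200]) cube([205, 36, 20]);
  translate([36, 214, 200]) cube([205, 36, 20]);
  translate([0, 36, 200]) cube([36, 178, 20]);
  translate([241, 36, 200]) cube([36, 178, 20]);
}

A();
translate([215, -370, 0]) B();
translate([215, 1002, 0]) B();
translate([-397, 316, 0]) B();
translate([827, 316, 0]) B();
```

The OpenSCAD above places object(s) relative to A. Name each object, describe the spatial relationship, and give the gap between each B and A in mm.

A is a table. B is a stool. Four stools sit around the table at the −y, +y, −x, +x sides. The gap between each stool and the table is 120 mm.

Each stool's nearest face is 120 mm from the table's bounding box.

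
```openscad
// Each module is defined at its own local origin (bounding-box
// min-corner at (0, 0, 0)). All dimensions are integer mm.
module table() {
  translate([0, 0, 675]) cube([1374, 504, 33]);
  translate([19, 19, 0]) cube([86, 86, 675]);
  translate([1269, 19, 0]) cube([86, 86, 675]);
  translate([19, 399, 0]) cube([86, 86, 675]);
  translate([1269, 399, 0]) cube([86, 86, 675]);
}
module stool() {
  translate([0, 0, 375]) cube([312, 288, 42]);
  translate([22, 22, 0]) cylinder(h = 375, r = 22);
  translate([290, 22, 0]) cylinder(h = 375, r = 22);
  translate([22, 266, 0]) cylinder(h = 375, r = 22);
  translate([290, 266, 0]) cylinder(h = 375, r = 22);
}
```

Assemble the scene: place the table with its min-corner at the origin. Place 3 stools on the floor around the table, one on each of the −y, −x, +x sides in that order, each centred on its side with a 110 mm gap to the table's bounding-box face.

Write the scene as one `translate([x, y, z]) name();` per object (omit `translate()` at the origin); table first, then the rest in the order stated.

table();
translate([531, -398, 0]) stool();
translate([-422, 108, 0]) stool();
translate([1484, 108, 0]) stool();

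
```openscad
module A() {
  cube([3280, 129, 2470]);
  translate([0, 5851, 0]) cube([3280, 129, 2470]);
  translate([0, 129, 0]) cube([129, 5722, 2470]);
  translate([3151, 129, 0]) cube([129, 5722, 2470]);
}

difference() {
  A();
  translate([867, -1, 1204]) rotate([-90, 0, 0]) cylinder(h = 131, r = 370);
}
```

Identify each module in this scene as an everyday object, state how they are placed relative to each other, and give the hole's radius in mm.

A is a house frame. The house frame has a circular hole through its front wall. The hole's radius is 370 mm.

The subtracted cylinder has r = 370 mm.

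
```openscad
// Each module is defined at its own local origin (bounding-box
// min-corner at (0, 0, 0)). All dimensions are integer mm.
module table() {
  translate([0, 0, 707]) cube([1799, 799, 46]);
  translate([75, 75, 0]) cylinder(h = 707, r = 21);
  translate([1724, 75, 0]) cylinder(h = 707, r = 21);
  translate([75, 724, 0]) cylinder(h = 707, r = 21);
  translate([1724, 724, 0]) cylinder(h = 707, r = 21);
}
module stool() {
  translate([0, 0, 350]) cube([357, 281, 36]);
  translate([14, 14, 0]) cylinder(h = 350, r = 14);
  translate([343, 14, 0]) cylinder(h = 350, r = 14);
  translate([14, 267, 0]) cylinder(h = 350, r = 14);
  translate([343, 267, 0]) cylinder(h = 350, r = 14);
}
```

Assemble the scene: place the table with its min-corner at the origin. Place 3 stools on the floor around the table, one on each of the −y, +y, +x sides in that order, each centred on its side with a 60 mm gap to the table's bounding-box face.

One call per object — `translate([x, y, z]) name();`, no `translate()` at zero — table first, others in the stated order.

table();
translate([721, -341, 0]) stool();
translate([721, 859, 0]) stool();
translate([1859, 259, 0]) stool();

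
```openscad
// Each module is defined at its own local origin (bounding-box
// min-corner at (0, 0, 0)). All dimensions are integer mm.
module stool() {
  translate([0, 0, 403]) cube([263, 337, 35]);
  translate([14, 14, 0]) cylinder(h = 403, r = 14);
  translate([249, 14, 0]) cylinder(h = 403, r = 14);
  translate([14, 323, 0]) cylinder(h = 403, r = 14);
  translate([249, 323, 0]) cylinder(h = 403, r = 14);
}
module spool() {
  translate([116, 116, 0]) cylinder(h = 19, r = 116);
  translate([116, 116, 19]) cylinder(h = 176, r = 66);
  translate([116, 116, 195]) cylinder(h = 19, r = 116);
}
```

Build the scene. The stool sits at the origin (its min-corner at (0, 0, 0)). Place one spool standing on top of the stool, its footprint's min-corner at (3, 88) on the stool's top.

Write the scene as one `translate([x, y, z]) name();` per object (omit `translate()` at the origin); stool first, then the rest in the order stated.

stool();
translate([3, 88, 438]) spool();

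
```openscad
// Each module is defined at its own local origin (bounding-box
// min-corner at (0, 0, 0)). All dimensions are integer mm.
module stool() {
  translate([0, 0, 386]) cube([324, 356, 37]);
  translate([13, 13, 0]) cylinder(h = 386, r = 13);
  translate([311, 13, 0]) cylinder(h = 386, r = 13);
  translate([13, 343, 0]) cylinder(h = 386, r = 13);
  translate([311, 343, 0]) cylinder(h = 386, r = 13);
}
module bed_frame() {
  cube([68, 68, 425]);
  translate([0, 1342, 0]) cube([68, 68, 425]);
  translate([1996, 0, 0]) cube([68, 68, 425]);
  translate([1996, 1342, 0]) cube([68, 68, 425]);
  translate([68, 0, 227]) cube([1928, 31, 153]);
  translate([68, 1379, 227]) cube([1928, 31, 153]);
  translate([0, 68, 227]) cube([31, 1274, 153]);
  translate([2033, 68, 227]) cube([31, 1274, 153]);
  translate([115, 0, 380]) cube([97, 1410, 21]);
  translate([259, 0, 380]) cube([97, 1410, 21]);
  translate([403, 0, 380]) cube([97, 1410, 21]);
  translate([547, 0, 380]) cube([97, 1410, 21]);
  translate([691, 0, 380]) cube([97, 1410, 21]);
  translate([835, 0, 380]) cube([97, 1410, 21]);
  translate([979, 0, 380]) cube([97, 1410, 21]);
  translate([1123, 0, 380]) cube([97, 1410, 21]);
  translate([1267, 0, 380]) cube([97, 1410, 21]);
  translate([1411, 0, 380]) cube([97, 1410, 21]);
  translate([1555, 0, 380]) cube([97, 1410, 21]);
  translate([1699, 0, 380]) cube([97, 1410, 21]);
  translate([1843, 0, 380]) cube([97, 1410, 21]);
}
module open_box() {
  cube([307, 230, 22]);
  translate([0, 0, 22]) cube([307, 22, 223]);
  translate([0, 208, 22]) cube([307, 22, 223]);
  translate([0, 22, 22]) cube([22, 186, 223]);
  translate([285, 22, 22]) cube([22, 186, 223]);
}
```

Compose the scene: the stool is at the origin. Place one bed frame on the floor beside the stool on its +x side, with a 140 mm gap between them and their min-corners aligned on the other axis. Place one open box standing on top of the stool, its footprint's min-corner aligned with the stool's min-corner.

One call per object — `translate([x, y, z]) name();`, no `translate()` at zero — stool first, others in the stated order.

stool();
translate([464, 0, 0]) bed_frame();
translate([0, 0, 423]) open_box();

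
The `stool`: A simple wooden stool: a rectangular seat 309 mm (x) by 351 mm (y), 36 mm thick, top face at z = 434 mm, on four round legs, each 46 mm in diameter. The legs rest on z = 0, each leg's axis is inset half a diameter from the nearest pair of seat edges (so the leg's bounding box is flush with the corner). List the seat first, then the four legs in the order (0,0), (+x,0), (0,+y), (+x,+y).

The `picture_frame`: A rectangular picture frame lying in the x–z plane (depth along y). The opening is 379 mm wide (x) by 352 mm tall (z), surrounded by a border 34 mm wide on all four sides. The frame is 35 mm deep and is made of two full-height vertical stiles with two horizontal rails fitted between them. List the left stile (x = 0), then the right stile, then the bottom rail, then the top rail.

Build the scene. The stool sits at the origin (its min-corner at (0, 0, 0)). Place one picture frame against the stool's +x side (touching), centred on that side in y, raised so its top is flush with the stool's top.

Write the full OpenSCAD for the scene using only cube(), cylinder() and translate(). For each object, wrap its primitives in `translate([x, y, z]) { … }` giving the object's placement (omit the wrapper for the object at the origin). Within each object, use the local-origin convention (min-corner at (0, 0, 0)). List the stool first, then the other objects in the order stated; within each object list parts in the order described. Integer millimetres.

translate([0, 0, 398]) cube([309, 351, 36]);
translate([23, 23, 0]) cylinder(h = 398, r = 23);
translate([286, 23, 0]) cylinder(h = 398, r = 23);
translate([23, 328, 0]) cylinder(h = 398, r = 23);
translate([286, 328, 0]) cylinder(h = 398, r = 23);
translate([309, 158, 14]) {
  cube([34, 35, 420]);
  translate([413, 0, 0]) cube([34, 35, 420]);
  translate([34, 0, 0]) cube([379, 35, 34]);
  translate([34, 0, 386]) cube([379, 35, 34]);
}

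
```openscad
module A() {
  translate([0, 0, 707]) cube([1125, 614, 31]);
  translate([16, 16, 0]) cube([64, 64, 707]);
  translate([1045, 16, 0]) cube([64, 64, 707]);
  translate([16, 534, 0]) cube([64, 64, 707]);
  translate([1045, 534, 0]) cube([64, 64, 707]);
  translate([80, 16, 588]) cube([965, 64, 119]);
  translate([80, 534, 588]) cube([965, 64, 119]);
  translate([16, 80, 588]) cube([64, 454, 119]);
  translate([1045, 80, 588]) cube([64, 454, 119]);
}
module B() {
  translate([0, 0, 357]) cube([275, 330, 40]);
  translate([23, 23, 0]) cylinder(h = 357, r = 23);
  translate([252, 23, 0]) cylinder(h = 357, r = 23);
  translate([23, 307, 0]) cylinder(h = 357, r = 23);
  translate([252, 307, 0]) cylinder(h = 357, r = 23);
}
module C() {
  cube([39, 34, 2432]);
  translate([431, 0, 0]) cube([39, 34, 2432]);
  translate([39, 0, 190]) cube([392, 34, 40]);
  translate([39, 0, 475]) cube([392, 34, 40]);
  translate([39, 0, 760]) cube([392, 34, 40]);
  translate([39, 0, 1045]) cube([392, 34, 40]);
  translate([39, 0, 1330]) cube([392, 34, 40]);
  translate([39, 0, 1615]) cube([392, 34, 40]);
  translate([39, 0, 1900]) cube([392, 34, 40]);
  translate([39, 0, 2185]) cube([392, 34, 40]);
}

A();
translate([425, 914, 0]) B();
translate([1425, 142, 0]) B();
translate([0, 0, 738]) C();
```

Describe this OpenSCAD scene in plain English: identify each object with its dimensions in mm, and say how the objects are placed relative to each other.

A is a table: top 1125 mm (x) × 614 mm (y), 31 mm thick, upper face at z = 738 mm, on four 64×64 mm square legs, each inset 16 mm from the nearest pair of top edges, running from z = 0 to the bottom of the top. Four apron rails, 64 mm thick and 119 mm tall, run between adjacent legs with their top edges flush with the underside of the top and their outer faces flush with the legs' outer faces.

B is a simple wooden stool: a rectangular seat 275 mm (x) by 330 mm (y), 40 mm thick, top face at z = 397 mm, on four round legs, each 46 mm in diameter. The legs rest on z = 0, each leg's axis is inset half a diameter from the nearest pair of seat edges (so the leg's bounding box is flush with the corner).

C is a wooden ladder with two side rails of 39×34 mm section and 2432 mm height, set 470 mm apart overall. Between them run 8 rectangular rungs (34 mm deep, 40 mm thick), front faces flush with the rails' −y face. The bottom of the first rung is 190 mm above the floor and each subsequent rung is 285 mm higher than the one below.

Two stools sit around the table at the +y, +x sides. The ladder is on top of the table.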